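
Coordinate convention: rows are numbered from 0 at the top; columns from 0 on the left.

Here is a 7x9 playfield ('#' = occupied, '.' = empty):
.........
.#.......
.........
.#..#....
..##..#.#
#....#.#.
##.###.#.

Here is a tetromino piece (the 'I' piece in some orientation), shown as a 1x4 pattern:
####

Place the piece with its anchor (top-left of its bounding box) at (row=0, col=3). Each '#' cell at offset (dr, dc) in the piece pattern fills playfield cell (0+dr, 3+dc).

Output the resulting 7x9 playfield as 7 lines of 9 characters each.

Fill (0+0,3+0) = (0,3)
Fill (0+0,3+1) = (0,4)
Fill (0+0,3+2) = (0,5)
Fill (0+0,3+3) = (0,6)

Answer: ...####..
.#.......
.........
.#..#....
..##..#.#
#....#.#.
##.###.#.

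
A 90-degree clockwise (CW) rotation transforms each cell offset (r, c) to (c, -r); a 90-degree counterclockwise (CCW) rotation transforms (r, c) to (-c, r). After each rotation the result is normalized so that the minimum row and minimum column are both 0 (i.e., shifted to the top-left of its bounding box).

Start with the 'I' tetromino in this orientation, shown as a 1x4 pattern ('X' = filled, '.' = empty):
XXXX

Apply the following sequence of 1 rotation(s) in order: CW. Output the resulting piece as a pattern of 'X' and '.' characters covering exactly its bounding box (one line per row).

Answer: X
X
X
X

Derivation:
Start:
XXXX
After rotation 1 (CW):
X
X
X
X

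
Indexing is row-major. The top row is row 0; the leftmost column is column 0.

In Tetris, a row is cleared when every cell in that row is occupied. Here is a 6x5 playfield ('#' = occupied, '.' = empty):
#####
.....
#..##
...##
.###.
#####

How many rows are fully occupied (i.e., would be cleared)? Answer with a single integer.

Answer: 2

Derivation:
Check each row:
  row 0: 0 empty cells -> FULL (clear)
  row 1: 5 empty cells -> not full
  row 2: 2 empty cells -> not full
  row 3: 3 empty cells -> not full
  row 4: 2 empty cells -> not full
  row 5: 0 empty cells -> FULL (clear)
Total rows cleared: 2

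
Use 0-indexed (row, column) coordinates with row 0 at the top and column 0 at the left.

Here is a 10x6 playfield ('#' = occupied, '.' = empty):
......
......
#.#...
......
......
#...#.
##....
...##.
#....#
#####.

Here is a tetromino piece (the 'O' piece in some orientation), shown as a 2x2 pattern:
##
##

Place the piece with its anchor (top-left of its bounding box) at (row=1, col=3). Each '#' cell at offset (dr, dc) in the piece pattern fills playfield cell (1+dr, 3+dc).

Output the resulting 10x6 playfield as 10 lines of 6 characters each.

Fill (1+0,3+0) = (1,3)
Fill (1+0,3+1) = (1,4)
Fill (1+1,3+0) = (2,3)
Fill (1+1,3+1) = (2,4)

Answer: ......
...##.
#.###.
......
......
#...#.
##....
...##.
#....#
#####.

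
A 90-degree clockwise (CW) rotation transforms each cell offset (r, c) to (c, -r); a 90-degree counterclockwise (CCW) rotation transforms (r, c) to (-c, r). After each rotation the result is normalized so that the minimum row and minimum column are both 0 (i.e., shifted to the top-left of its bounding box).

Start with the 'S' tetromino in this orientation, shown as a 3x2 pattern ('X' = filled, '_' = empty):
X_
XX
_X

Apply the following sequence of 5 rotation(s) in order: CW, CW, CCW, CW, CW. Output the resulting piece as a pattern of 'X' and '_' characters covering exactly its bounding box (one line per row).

Start:
X_
XX
_X
After rotation 1 (CW):
_XX
XX_
After rotation 2 (CW):
X_
XX
_X
After rotation 3 (CCW):
_XX
XX_
After rotation 4 (CW):
X_
XX
_X
After rotation 5 (CW):
_XX
XX_

Answer: _XX
XX_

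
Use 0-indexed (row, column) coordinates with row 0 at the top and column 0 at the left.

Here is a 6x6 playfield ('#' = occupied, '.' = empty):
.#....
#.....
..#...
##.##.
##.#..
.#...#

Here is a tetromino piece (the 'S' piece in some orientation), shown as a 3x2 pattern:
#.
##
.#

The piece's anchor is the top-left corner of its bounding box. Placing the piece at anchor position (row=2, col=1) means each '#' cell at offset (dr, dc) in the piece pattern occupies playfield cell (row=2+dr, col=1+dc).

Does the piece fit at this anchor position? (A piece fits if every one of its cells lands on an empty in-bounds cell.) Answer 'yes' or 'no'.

Check each piece cell at anchor (2, 1):
  offset (0,0) -> (2,1): empty -> OK
  offset (1,0) -> (3,1): occupied ('#') -> FAIL
  offset (1,1) -> (3,2): empty -> OK
  offset (2,1) -> (4,2): empty -> OK
All cells valid: no

Answer: no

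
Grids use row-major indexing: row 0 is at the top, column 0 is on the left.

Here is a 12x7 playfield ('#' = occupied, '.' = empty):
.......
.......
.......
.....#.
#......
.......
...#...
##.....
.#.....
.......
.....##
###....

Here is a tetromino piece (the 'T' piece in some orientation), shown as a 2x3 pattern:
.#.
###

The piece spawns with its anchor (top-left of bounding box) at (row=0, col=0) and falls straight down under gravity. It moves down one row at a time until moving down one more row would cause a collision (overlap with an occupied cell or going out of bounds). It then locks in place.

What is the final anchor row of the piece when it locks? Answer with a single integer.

Answer: 2

Derivation:
Spawn at (row=0, col=0). Try each row:
  row 0: fits
  row 1: fits
  row 2: fits
  row 3: blocked -> lock at row 2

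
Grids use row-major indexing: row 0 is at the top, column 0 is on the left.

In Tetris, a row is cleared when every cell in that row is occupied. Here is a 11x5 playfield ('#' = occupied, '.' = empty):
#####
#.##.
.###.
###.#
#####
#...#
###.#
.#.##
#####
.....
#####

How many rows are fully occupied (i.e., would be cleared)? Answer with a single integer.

Check each row:
  row 0: 0 empty cells -> FULL (clear)
  row 1: 2 empty cells -> not full
  row 2: 2 empty cells -> not full
  row 3: 1 empty cell -> not full
  row 4: 0 empty cells -> FULL (clear)
  row 5: 3 empty cells -> not full
  row 6: 1 empty cell -> not full
  row 7: 2 empty cells -> not full
  row 8: 0 empty cells -> FULL (clear)
  row 9: 5 empty cells -> not full
  row 10: 0 empty cells -> FULL (clear)
Total rows cleared: 4

Answer: 4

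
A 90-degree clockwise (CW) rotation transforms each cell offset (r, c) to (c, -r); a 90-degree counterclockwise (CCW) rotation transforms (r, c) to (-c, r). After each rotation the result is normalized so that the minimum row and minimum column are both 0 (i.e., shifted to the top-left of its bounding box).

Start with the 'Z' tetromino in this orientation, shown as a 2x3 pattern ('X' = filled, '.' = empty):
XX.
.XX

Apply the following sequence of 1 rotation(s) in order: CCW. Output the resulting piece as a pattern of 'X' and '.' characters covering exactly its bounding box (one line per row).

Start:
XX.
.XX
After rotation 1 (CCW):
.X
XX
X.

Answer: .X
XX
X.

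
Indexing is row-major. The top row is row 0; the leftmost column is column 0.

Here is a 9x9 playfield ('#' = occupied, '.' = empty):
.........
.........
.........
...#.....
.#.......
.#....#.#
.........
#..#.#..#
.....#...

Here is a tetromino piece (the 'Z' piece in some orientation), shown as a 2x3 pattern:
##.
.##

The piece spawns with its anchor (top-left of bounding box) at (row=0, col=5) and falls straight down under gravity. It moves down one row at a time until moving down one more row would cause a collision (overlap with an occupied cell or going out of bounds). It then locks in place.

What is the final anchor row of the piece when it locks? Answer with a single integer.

Spawn at (row=0, col=5). Try each row:
  row 0: fits
  row 1: fits
  row 2: fits
  row 3: fits
  row 4: blocked -> lock at row 3

Answer: 3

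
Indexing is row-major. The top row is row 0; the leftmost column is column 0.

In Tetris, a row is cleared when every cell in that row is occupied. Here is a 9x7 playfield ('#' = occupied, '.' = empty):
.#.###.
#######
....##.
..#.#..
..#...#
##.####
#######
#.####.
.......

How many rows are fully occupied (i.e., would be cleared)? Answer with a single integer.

Answer: 2

Derivation:
Check each row:
  row 0: 3 empty cells -> not full
  row 1: 0 empty cells -> FULL (clear)
  row 2: 5 empty cells -> not full
  row 3: 5 empty cells -> not full
  row 4: 5 empty cells -> not full
  row 5: 1 empty cell -> not full
  row 6: 0 empty cells -> FULL (clear)
  row 7: 2 empty cells -> not full
  row 8: 7 empty cells -> not full
Total rows cleared: 2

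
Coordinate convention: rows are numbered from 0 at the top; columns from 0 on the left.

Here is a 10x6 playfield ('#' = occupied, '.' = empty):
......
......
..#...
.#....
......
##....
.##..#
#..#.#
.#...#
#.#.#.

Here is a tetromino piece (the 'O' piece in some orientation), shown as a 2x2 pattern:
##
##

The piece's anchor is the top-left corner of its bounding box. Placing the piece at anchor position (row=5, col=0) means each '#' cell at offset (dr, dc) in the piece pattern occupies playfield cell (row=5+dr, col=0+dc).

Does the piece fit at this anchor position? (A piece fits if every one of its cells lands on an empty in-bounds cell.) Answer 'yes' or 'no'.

Answer: no

Derivation:
Check each piece cell at anchor (5, 0):
  offset (0,0) -> (5,0): occupied ('#') -> FAIL
  offset (0,1) -> (5,1): occupied ('#') -> FAIL
  offset (1,0) -> (6,0): empty -> OK
  offset (1,1) -> (6,1): occupied ('#') -> FAIL
All cells valid: no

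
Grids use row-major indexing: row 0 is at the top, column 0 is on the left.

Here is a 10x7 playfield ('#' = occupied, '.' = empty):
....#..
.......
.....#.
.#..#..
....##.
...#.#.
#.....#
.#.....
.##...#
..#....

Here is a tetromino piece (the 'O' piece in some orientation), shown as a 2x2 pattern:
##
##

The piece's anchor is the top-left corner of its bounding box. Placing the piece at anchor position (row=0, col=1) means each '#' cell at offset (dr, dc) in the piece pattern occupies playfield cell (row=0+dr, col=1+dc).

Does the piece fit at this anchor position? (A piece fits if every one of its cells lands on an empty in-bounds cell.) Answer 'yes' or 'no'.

Answer: yes

Derivation:
Check each piece cell at anchor (0, 1):
  offset (0,0) -> (0,1): empty -> OK
  offset (0,1) -> (0,2): empty -> OK
  offset (1,0) -> (1,1): empty -> OK
  offset (1,1) -> (1,2): empty -> OK
All cells valid: yes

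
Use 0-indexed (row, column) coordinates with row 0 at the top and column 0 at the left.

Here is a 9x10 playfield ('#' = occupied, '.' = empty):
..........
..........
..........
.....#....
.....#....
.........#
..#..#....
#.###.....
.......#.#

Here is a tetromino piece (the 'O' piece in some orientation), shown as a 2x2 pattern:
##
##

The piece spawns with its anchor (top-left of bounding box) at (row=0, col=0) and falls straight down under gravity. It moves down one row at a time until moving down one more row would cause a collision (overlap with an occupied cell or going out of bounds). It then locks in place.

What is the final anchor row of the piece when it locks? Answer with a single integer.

Spawn at (row=0, col=0). Try each row:
  row 0: fits
  row 1: fits
  row 2: fits
  row 3: fits
  row 4: fits
  row 5: fits
  row 6: blocked -> lock at row 5

Answer: 5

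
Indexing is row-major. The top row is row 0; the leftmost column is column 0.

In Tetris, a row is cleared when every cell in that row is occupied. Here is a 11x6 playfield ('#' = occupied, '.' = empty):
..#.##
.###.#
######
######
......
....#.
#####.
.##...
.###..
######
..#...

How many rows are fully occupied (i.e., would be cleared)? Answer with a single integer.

Answer: 3

Derivation:
Check each row:
  row 0: 3 empty cells -> not full
  row 1: 2 empty cells -> not full
  row 2: 0 empty cells -> FULL (clear)
  row 3: 0 empty cells -> FULL (clear)
  row 4: 6 empty cells -> not full
  row 5: 5 empty cells -> not full
  row 6: 1 empty cell -> not full
  row 7: 4 empty cells -> not full
  row 8: 3 empty cells -> not full
  row 9: 0 empty cells -> FULL (clear)
  row 10: 5 empty cells -> not full
Total rows cleared: 3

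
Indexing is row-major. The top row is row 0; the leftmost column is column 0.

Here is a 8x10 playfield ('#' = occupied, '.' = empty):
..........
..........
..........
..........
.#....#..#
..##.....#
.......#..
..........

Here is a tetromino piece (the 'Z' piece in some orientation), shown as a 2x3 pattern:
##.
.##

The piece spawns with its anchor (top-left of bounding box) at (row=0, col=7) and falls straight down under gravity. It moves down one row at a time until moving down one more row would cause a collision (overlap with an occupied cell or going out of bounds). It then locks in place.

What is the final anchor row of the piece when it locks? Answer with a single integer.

Spawn at (row=0, col=7). Try each row:
  row 0: fits
  row 1: fits
  row 2: fits
  row 3: blocked -> lock at row 2

Answer: 2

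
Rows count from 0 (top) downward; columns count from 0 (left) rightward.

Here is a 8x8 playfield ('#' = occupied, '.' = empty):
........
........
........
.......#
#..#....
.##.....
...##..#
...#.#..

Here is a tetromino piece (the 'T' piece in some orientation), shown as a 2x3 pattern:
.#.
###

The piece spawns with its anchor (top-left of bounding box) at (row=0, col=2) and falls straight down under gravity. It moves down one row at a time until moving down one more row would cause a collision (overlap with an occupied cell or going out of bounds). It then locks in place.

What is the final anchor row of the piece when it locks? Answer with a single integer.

Spawn at (row=0, col=2). Try each row:
  row 0: fits
  row 1: fits
  row 2: fits
  row 3: blocked -> lock at row 2

Answer: 2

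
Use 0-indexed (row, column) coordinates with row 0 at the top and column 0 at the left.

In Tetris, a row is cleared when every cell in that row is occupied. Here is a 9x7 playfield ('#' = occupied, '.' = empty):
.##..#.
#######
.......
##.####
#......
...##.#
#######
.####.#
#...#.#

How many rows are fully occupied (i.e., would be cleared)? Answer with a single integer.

Answer: 2

Derivation:
Check each row:
  row 0: 4 empty cells -> not full
  row 1: 0 empty cells -> FULL (clear)
  row 2: 7 empty cells -> not full
  row 3: 1 empty cell -> not full
  row 4: 6 empty cells -> not full
  row 5: 4 empty cells -> not full
  row 6: 0 empty cells -> FULL (clear)
  row 7: 2 empty cells -> not full
  row 8: 4 empty cells -> not full
Total rows cleared: 2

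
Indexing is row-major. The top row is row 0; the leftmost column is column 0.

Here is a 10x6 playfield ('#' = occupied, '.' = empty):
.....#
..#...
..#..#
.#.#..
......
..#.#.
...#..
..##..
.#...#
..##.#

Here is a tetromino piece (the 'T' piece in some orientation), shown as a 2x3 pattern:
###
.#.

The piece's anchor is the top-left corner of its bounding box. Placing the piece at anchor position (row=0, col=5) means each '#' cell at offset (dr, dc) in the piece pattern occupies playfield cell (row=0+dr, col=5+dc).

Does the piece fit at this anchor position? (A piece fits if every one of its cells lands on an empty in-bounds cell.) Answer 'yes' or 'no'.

Answer: no

Derivation:
Check each piece cell at anchor (0, 5):
  offset (0,0) -> (0,5): occupied ('#') -> FAIL
  offset (0,1) -> (0,6): out of bounds -> FAIL
  offset (0,2) -> (0,7): out of bounds -> FAIL
  offset (1,1) -> (1,6): out of bounds -> FAIL
All cells valid: no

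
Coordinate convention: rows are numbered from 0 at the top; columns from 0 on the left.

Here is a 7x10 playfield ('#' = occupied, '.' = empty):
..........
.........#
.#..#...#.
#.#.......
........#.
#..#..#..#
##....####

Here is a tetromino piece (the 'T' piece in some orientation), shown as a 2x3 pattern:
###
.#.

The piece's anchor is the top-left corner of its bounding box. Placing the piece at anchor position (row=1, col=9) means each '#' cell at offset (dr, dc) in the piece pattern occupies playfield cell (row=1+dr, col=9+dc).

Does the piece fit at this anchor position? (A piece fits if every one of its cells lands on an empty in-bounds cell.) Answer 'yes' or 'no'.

Check each piece cell at anchor (1, 9):
  offset (0,0) -> (1,9): occupied ('#') -> FAIL
  offset (0,1) -> (1,10): out of bounds -> FAIL
  offset (0,2) -> (1,11): out of bounds -> FAIL
  offset (1,1) -> (2,10): out of bounds -> FAIL
All cells valid: no

Answer: no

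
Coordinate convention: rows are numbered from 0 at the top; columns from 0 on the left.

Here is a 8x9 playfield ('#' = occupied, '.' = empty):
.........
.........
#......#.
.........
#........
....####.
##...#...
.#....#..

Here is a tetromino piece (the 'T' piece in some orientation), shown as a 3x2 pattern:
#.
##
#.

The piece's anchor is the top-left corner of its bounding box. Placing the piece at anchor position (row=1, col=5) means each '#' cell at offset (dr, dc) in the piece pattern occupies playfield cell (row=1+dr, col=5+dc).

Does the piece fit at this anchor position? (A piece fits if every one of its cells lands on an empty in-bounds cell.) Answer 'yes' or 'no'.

Check each piece cell at anchor (1, 5):
  offset (0,0) -> (1,5): empty -> OK
  offset (1,0) -> (2,5): empty -> OK
  offset (1,1) -> (2,6): empty -> OK
  offset (2,0) -> (3,5): empty -> OK
All cells valid: yes

Answer: yes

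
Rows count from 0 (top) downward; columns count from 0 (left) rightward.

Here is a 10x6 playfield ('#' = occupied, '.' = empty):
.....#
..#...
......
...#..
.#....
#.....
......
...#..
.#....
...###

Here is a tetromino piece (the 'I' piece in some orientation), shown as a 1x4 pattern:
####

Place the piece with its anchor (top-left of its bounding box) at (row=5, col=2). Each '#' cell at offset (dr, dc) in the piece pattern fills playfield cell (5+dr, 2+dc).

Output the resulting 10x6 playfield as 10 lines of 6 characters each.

Answer: .....#
..#...
......
...#..
.#....
#.####
......
...#..
.#....
...###

Derivation:
Fill (5+0,2+0) = (5,2)
Fill (5+0,2+1) = (5,3)
Fill (5+0,2+2) = (5,4)
Fill (5+0,2+3) = (5,5)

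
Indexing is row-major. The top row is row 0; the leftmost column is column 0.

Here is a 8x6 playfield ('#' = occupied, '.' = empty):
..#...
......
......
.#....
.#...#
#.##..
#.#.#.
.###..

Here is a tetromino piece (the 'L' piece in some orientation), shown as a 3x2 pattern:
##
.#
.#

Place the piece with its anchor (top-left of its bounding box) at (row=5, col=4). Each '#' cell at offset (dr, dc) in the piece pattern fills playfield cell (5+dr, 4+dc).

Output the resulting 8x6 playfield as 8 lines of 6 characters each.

Answer: ..#...
......
......
.#....
.#...#
#.####
#.#.##
.###.#

Derivation:
Fill (5+0,4+0) = (5,4)
Fill (5+0,4+1) = (5,5)
Fill (5+1,4+1) = (6,5)
Fill (5+2,4+1) = (7,5)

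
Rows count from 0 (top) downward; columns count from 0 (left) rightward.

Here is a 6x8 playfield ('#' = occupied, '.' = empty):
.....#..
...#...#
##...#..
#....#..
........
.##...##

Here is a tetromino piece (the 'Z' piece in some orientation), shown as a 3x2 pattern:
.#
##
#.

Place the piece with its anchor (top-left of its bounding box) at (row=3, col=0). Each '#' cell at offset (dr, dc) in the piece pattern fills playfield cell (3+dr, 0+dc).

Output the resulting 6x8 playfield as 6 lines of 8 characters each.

Answer: .....#..
...#...#
##...#..
##...#..
##......
###...##

Derivation:
Fill (3+0,0+1) = (3,1)
Fill (3+1,0+0) = (4,0)
Fill (3+1,0+1) = (4,1)
Fill (3+2,0+0) = (5,0)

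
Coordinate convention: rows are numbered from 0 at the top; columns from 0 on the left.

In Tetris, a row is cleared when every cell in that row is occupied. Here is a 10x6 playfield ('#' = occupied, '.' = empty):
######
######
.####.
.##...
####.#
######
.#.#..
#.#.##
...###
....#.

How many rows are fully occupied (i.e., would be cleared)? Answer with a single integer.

Check each row:
  row 0: 0 empty cells -> FULL (clear)
  row 1: 0 empty cells -> FULL (clear)
  row 2: 2 empty cells -> not full
  row 3: 4 empty cells -> not full
  row 4: 1 empty cell -> not full
  row 5: 0 empty cells -> FULL (clear)
  row 6: 4 empty cells -> not full
  row 7: 2 empty cells -> not full
  row 8: 3 empty cells -> not full
  row 9: 5 empty cells -> not full
Total rows cleared: 3

Answer: 3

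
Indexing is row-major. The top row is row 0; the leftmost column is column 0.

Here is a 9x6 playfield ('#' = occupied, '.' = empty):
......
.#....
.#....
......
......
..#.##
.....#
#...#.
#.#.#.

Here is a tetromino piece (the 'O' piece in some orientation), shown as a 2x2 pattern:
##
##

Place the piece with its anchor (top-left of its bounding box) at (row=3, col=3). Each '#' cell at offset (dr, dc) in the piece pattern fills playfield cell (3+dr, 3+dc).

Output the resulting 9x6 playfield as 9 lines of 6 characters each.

Fill (3+0,3+0) = (3,3)
Fill (3+0,3+1) = (3,4)
Fill (3+1,3+0) = (4,3)
Fill (3+1,3+1) = (4,4)

Answer: ......
.#....
.#....
...##.
...##.
..#.##
.....#
#...#.
#.#.#.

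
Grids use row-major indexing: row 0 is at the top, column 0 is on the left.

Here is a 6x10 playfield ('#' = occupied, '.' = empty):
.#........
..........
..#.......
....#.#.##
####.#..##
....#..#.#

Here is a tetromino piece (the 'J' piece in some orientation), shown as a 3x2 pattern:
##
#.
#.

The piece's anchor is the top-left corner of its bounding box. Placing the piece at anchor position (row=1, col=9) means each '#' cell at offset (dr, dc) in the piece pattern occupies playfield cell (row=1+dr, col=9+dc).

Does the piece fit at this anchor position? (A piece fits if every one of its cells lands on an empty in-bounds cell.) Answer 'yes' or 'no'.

Check each piece cell at anchor (1, 9):
  offset (0,0) -> (1,9): empty -> OK
  offset (0,1) -> (1,10): out of bounds -> FAIL
  offset (1,0) -> (2,9): empty -> OK
  offset (2,0) -> (3,9): occupied ('#') -> FAIL
All cells valid: no

Answer: no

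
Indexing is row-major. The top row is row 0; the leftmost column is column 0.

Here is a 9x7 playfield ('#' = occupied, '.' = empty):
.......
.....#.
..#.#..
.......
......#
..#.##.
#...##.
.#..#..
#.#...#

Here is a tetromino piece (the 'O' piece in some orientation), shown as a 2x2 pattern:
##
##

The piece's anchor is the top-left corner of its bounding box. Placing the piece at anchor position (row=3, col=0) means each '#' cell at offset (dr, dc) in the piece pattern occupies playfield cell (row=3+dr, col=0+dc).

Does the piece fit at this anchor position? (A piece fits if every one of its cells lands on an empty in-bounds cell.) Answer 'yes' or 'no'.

Check each piece cell at anchor (3, 0):
  offset (0,0) -> (3,0): empty -> OK
  offset (0,1) -> (3,1): empty -> OK
  offset (1,0) -> (4,0): empty -> OK
  offset (1,1) -> (4,1): empty -> OK
All cells valid: yes

Answer: yes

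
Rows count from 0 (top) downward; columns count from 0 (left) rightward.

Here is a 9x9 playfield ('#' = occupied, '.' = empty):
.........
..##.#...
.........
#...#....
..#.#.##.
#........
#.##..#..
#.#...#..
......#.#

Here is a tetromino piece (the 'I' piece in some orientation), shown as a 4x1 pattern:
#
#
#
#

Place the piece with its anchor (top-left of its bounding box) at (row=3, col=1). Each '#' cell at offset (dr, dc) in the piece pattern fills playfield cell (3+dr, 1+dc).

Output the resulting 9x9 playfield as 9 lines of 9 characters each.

Answer: .........
..##.#...
.........
##..#....
.##.#.##.
##.......
####..#..
#.#...#..
......#.#

Derivation:
Fill (3+0,1+0) = (3,1)
Fill (3+1,1+0) = (4,1)
Fill (3+2,1+0) = (5,1)
Fill (3+3,1+0) = (6,1)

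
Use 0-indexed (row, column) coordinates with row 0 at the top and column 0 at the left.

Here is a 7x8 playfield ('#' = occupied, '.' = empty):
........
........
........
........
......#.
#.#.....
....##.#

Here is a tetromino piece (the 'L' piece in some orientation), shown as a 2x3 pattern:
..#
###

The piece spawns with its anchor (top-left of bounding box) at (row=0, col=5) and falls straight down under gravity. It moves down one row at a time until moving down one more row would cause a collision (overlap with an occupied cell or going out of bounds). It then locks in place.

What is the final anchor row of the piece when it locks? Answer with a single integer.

Spawn at (row=0, col=5). Try each row:
  row 0: fits
  row 1: fits
  row 2: fits
  row 3: blocked -> lock at row 2

Answer: 2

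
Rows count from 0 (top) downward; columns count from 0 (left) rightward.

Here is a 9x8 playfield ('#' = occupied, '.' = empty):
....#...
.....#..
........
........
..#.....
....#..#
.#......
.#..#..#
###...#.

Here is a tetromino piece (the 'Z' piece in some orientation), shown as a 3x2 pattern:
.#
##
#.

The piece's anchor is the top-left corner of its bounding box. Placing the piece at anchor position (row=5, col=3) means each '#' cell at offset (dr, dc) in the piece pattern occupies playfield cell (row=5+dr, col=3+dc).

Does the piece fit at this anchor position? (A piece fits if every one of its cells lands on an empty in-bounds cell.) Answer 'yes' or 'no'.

Check each piece cell at anchor (5, 3):
  offset (0,1) -> (5,4): occupied ('#') -> FAIL
  offset (1,0) -> (6,3): empty -> OK
  offset (1,1) -> (6,4): empty -> OK
  offset (2,0) -> (7,3): empty -> OK
All cells valid: no

Answer: no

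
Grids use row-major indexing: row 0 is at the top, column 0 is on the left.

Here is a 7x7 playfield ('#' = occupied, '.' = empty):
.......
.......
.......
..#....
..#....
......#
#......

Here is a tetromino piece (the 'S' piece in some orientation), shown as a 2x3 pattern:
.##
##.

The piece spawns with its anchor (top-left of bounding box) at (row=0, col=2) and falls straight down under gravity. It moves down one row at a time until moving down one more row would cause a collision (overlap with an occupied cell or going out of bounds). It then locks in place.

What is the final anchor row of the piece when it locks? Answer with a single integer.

Answer: 1

Derivation:
Spawn at (row=0, col=2). Try each row:
  row 0: fits
  row 1: fits
  row 2: blocked -> lock at row 1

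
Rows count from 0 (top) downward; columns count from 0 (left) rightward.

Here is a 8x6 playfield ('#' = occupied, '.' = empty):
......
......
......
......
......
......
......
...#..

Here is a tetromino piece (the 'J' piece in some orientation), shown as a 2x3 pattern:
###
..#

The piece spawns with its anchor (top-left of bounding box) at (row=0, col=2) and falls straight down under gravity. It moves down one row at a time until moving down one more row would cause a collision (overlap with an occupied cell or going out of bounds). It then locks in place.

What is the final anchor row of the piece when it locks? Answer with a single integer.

Spawn at (row=0, col=2). Try each row:
  row 0: fits
  row 1: fits
  row 2: fits
  row 3: fits
  row 4: fits
  row 5: fits
  row 6: fits
  row 7: blocked -> lock at row 6

Answer: 6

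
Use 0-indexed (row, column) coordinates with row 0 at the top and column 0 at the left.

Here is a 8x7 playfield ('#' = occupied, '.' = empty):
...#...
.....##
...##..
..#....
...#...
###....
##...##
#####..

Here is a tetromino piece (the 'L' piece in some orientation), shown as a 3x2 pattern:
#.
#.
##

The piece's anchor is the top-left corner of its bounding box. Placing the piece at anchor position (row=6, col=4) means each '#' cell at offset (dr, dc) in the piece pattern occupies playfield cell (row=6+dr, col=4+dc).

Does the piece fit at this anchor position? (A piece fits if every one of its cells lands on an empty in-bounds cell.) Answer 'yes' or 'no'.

Answer: no

Derivation:
Check each piece cell at anchor (6, 4):
  offset (0,0) -> (6,4): empty -> OK
  offset (1,0) -> (7,4): occupied ('#') -> FAIL
  offset (2,0) -> (8,4): out of bounds -> FAIL
  offset (2,1) -> (8,5): out of bounds -> FAIL
All cells valid: no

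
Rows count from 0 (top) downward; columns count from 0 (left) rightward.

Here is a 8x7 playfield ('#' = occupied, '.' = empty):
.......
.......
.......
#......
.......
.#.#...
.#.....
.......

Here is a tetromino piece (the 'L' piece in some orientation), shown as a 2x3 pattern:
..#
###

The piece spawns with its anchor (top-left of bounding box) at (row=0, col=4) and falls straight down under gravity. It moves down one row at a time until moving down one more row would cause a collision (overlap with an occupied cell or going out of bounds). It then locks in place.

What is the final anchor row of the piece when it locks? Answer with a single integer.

Answer: 6

Derivation:
Spawn at (row=0, col=4). Try each row:
  row 0: fits
  row 1: fits
  row 2: fits
  row 3: fits
  row 4: fits
  row 5: fits
  row 6: fits
  row 7: blocked -> lock at row 6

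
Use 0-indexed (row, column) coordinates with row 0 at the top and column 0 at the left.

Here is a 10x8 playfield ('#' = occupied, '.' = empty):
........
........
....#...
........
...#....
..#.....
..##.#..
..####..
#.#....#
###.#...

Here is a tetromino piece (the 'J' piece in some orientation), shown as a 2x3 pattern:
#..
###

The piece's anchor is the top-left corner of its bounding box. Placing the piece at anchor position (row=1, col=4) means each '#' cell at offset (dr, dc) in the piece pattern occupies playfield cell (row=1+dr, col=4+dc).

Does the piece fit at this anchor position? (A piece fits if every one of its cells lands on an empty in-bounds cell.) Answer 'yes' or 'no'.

Check each piece cell at anchor (1, 4):
  offset (0,0) -> (1,4): empty -> OK
  offset (1,0) -> (2,4): occupied ('#') -> FAIL
  offset (1,1) -> (2,5): empty -> OK
  offset (1,2) -> (2,6): empty -> OK
All cells valid: no

Answer: no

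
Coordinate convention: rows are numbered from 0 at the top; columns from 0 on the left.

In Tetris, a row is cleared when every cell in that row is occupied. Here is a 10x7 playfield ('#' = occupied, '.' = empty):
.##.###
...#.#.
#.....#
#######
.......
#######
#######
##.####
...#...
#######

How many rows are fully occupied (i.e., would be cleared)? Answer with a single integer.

Check each row:
  row 0: 2 empty cells -> not full
  row 1: 5 empty cells -> not full
  row 2: 5 empty cells -> not full
  row 3: 0 empty cells -> FULL (clear)
  row 4: 7 empty cells -> not full
  row 5: 0 empty cells -> FULL (clear)
  row 6: 0 empty cells -> FULL (clear)
  row 7: 1 empty cell -> not full
  row 8: 6 empty cells -> not full
  row 9: 0 empty cells -> FULL (clear)
Total rows cleared: 4

Answer: 4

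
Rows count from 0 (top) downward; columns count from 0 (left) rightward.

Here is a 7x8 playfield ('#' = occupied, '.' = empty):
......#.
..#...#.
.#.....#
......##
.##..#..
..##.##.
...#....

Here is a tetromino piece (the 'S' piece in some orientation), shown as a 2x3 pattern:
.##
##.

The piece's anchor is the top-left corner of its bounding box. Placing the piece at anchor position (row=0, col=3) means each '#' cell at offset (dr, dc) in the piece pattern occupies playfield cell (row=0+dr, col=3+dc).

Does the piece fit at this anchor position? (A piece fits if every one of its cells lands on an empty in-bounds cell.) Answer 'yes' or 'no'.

Check each piece cell at anchor (0, 3):
  offset (0,1) -> (0,4): empty -> OK
  offset (0,2) -> (0,5): empty -> OK
  offset (1,0) -> (1,3): empty -> OK
  offset (1,1) -> (1,4): empty -> OK
All cells valid: yes

Answer: yes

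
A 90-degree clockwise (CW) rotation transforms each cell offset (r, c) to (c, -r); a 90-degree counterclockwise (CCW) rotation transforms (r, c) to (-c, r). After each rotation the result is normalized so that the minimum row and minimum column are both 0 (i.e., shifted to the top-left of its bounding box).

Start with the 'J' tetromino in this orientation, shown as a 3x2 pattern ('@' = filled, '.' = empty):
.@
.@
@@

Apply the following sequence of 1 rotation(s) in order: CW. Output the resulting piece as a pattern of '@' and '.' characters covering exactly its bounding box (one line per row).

Answer: @..
@@@

Derivation:
Start:
.@
.@
@@
After rotation 1 (CW):
@..
@@@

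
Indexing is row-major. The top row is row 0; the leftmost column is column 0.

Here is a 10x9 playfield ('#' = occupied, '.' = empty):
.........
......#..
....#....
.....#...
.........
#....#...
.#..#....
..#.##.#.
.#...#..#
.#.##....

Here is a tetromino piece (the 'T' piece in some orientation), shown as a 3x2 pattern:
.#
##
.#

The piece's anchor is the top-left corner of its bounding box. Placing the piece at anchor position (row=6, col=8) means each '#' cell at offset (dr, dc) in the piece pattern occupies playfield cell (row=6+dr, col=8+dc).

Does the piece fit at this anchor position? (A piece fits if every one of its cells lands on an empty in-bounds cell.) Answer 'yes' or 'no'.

Check each piece cell at anchor (6, 8):
  offset (0,1) -> (6,9): out of bounds -> FAIL
  offset (1,0) -> (7,8): empty -> OK
  offset (1,1) -> (7,9): out of bounds -> FAIL
  offset (2,1) -> (8,9): out of bounds -> FAIL
All cells valid: no

Answer: no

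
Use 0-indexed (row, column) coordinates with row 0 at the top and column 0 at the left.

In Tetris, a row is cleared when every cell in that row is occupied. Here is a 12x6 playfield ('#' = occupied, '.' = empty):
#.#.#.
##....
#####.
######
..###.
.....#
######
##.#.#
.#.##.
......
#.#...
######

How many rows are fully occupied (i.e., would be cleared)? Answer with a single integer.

Check each row:
  row 0: 3 empty cells -> not full
  row 1: 4 empty cells -> not full
  row 2: 1 empty cell -> not full
  row 3: 0 empty cells -> FULL (clear)
  row 4: 3 empty cells -> not full
  row 5: 5 empty cells -> not full
  row 6: 0 empty cells -> FULL (clear)
  row 7: 2 empty cells -> not full
  row 8: 3 empty cells -> not full
  row 9: 6 empty cells -> not full
  row 10: 4 empty cells -> not full
  row 11: 0 empty cells -> FULL (clear)
Total rows cleared: 3

Answer: 3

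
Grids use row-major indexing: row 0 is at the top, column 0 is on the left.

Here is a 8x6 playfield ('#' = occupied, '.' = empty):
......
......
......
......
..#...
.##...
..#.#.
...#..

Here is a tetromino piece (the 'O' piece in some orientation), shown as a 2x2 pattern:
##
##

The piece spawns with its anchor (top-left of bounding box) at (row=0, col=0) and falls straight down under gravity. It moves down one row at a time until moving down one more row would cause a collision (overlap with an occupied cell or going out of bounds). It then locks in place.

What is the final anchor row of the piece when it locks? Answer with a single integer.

Answer: 3

Derivation:
Spawn at (row=0, col=0). Try each row:
  row 0: fits
  row 1: fits
  row 2: fits
  row 3: fits
  row 4: blocked -> lock at row 3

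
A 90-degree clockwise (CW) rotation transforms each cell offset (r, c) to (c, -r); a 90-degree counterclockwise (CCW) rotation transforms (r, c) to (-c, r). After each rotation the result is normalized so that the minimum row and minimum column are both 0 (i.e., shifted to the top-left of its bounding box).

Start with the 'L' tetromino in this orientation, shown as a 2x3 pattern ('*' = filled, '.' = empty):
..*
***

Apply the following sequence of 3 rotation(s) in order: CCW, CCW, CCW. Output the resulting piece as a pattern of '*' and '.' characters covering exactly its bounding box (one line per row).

Answer: *.
*.
**

Derivation:
Start:
..*
***
After rotation 1 (CCW):
**
.*
.*
After rotation 2 (CCW):
***
*..
After rotation 3 (CCW):
*.
*.
**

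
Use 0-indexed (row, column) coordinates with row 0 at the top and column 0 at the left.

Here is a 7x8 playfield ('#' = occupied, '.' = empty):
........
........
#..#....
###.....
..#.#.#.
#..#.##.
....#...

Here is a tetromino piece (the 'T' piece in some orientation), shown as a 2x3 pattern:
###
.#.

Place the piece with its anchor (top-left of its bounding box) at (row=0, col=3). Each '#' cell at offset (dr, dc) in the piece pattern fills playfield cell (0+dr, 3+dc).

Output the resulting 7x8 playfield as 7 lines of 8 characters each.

Answer: ...###..
....#...
#..#....
###.....
..#.#.#.
#..#.##.
....#...

Derivation:
Fill (0+0,3+0) = (0,3)
Fill (0+0,3+1) = (0,4)
Fill (0+0,3+2) = (0,5)
Fill (0+1,3+1) = (1,4)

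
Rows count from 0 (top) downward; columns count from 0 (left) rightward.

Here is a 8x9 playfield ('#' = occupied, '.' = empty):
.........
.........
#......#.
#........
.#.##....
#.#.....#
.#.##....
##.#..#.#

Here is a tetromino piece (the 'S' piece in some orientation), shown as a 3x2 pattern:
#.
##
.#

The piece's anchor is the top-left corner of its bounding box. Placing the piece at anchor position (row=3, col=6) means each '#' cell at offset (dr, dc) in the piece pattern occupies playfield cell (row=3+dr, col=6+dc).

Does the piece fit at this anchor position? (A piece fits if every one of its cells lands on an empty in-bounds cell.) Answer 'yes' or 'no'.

Check each piece cell at anchor (3, 6):
  offset (0,0) -> (3,6): empty -> OK
  offset (1,0) -> (4,6): empty -> OK
  offset (1,1) -> (4,7): empty -> OK
  offset (2,1) -> (5,7): empty -> OK
All cells valid: yes

Answer: yes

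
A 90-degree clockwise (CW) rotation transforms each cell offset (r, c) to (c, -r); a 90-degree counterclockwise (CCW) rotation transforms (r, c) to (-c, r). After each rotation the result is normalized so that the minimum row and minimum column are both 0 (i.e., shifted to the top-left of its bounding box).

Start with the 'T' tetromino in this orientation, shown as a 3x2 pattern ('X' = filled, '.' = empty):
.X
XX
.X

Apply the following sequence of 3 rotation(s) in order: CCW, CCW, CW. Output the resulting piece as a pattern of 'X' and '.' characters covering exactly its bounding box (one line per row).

Start:
.X
XX
.X
After rotation 1 (CCW):
XXX
.X.
After rotation 2 (CCW):
X.
XX
X.
After rotation 3 (CW):
XXX
.X.

Answer: XXX
.X.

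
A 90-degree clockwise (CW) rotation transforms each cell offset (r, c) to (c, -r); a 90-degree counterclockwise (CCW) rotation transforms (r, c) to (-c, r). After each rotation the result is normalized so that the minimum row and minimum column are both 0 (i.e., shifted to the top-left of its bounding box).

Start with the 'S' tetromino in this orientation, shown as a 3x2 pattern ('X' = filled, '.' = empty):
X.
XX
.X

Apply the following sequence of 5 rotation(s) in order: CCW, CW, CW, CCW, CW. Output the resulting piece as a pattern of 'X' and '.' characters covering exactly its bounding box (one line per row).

Start:
X.
XX
.X
After rotation 1 (CCW):
.XX
XX.
After rotation 2 (CW):
X.
XX
.X
After rotation 3 (CW):
.XX
XX.
After rotation 4 (CCW):
X.
XX
.X
After rotation 5 (CW):
.XX
XX.

Answer: .XX
XX.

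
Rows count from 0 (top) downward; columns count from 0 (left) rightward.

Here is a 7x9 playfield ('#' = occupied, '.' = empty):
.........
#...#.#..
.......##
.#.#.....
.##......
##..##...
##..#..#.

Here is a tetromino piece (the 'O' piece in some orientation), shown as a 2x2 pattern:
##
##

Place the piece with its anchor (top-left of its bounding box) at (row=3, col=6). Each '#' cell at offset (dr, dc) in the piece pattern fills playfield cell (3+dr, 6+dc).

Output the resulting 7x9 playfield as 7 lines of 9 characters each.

Fill (3+0,6+0) = (3,6)
Fill (3+0,6+1) = (3,7)
Fill (3+1,6+0) = (4,6)
Fill (3+1,6+1) = (4,7)

Answer: .........
#...#.#..
.......##
.#.#..##.
.##...##.
##..##...
##..#..#.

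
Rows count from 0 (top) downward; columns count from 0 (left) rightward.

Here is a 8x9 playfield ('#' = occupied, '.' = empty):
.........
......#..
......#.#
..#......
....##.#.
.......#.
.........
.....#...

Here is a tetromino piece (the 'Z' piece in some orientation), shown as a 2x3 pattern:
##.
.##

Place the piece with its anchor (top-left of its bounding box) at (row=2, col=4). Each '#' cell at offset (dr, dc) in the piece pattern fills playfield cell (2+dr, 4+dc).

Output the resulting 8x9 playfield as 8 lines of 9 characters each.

Answer: .........
......#..
....###.#
..#..##..
....##.#.
.......#.
.........
.....#...

Derivation:
Fill (2+0,4+0) = (2,4)
Fill (2+0,4+1) = (2,5)
Fill (2+1,4+1) = (3,5)
Fill (2+1,4+2) = (3,6)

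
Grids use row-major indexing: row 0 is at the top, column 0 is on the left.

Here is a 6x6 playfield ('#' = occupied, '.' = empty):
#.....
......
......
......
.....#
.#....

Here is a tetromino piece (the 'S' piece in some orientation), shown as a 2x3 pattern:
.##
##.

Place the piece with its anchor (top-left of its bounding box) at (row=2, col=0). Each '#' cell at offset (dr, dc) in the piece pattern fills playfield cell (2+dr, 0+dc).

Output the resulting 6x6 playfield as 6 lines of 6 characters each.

Answer: #.....
......
.##...
##....
.....#
.#....

Derivation:
Fill (2+0,0+1) = (2,1)
Fill (2+0,0+2) = (2,2)
Fill (2+1,0+0) = (3,0)
Fill (2+1,0+1) = (3,1)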